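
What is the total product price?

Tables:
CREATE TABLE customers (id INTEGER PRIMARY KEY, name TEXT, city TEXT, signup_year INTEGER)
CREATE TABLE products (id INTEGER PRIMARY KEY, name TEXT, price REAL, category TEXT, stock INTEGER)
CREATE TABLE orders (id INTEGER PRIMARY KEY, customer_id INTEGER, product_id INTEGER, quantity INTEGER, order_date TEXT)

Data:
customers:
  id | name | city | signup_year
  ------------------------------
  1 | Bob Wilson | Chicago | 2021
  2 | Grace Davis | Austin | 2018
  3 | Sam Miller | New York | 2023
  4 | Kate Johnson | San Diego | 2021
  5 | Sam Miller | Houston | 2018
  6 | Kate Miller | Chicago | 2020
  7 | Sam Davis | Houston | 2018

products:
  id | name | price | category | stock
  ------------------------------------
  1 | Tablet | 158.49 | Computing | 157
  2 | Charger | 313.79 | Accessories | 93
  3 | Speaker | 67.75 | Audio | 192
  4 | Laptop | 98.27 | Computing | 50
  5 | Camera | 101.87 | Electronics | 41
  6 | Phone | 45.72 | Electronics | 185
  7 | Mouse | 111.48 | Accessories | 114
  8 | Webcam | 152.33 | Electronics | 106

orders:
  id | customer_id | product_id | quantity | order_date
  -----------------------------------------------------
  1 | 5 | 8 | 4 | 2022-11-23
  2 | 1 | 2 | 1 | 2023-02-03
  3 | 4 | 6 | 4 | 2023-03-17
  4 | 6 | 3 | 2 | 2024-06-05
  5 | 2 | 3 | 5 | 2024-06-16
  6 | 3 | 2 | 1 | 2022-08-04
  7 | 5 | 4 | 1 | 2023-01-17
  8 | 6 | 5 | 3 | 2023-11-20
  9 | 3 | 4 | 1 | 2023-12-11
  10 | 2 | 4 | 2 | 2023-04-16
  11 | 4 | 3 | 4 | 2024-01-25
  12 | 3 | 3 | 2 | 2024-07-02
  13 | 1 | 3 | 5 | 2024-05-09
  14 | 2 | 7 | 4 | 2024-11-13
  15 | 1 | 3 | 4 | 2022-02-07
SELECT SUM(price) FROM products

Execution result:
1049.70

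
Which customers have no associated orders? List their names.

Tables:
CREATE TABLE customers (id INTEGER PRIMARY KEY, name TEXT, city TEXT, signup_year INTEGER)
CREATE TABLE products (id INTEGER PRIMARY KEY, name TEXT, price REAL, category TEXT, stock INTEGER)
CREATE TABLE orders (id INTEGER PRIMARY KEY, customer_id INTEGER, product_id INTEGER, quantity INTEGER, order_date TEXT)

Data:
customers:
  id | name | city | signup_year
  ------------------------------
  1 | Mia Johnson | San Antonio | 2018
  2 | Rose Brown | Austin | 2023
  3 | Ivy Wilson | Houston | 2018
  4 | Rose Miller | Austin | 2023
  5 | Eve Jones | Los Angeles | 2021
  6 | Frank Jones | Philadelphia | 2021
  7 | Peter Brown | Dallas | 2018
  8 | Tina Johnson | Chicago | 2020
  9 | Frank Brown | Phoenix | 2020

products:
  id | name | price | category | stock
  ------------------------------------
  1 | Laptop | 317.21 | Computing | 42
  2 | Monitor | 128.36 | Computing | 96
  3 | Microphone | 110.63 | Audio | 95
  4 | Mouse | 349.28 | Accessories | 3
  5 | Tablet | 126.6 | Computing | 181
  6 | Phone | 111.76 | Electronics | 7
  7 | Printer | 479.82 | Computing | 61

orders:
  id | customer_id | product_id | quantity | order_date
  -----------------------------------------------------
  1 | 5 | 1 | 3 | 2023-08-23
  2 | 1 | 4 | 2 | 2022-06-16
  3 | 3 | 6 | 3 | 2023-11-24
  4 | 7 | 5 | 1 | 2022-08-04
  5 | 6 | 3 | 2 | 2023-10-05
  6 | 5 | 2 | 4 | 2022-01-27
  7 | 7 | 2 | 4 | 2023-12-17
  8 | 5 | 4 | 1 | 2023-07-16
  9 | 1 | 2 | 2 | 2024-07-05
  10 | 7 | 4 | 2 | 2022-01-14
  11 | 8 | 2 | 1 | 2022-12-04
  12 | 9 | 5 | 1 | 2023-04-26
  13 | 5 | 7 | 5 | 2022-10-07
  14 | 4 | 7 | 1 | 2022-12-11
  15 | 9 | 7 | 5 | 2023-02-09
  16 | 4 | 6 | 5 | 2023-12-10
SELECT p.name FROM customers p LEFT JOIN orders c ON c.customer_id = p.id WHERE c.id IS NULL

Execution result:
Rose Brown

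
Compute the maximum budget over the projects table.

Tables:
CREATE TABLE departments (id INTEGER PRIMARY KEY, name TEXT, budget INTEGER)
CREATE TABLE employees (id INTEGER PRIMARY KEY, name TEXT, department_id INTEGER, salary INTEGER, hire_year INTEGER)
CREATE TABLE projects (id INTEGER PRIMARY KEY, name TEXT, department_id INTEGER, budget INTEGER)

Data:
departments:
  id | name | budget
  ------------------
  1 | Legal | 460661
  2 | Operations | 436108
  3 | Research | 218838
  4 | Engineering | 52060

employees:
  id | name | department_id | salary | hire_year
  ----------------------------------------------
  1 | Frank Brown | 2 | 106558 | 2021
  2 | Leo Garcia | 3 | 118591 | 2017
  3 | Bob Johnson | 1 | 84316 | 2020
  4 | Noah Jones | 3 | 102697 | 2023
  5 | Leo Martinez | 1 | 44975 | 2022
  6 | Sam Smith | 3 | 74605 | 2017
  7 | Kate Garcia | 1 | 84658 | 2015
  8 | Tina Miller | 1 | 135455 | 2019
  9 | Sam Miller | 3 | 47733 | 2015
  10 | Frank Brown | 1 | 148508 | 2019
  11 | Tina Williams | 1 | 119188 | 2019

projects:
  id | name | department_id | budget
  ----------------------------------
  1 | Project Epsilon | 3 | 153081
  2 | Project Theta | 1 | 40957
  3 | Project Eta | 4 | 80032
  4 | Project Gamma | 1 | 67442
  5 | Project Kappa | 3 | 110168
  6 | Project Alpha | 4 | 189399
SELECT MAX(budget) FROM projects

Execution result:
189399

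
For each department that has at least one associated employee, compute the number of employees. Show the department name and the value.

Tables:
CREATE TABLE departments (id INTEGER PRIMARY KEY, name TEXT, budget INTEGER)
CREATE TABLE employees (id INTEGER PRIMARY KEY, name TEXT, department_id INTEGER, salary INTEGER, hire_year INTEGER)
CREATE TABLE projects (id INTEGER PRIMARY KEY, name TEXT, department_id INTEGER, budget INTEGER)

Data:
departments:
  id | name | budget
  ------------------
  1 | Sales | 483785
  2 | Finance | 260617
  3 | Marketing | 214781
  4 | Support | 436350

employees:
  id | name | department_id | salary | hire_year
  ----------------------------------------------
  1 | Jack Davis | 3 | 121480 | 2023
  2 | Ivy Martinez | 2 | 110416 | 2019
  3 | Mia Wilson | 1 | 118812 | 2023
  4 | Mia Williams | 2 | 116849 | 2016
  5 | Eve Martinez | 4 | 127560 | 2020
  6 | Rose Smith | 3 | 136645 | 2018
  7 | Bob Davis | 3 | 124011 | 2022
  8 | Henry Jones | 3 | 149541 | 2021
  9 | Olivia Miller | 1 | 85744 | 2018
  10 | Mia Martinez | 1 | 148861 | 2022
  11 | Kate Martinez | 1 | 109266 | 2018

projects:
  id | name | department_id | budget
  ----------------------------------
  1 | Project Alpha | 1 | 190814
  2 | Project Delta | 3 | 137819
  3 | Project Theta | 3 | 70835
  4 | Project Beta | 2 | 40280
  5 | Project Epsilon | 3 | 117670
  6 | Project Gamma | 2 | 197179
SELECT p.name, COUNT(*) AS n FROM employees c JOIN departments p ON c.department_id = p.id GROUP BY p.id, p.name

Execution result:
name | n
Sales | 4
Finance | 2
Marketing | 4
Support | 1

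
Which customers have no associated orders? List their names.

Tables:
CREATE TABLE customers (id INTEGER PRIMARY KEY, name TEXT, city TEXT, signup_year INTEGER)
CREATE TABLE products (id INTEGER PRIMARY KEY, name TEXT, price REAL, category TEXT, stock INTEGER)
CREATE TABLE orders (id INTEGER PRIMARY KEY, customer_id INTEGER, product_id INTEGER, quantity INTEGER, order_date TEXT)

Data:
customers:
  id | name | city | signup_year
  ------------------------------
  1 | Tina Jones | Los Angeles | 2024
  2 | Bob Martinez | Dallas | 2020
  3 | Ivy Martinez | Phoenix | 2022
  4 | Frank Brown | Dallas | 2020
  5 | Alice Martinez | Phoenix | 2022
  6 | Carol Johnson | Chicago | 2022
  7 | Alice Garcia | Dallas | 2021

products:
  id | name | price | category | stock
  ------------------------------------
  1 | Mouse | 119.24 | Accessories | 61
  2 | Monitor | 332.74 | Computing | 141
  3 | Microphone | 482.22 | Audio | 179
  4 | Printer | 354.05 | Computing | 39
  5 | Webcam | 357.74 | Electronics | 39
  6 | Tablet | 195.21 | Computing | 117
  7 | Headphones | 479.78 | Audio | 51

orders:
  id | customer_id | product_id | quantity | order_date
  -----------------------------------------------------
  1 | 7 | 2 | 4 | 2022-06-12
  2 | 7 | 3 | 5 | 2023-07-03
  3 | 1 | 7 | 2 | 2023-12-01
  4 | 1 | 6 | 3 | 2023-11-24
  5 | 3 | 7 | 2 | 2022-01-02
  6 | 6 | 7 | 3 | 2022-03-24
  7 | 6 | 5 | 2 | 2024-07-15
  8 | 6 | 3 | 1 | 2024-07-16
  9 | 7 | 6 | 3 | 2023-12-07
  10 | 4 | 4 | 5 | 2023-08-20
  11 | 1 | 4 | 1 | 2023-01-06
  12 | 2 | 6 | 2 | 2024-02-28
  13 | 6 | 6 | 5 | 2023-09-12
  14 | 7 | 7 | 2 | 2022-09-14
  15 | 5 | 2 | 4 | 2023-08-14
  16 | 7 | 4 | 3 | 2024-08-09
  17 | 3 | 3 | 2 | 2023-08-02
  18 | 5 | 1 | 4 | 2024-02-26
SELECT p.name FROM customers p LEFT JOIN orders c ON c.customer_id = p.id WHERE c.id IS NULL

Execution result:
(no rows)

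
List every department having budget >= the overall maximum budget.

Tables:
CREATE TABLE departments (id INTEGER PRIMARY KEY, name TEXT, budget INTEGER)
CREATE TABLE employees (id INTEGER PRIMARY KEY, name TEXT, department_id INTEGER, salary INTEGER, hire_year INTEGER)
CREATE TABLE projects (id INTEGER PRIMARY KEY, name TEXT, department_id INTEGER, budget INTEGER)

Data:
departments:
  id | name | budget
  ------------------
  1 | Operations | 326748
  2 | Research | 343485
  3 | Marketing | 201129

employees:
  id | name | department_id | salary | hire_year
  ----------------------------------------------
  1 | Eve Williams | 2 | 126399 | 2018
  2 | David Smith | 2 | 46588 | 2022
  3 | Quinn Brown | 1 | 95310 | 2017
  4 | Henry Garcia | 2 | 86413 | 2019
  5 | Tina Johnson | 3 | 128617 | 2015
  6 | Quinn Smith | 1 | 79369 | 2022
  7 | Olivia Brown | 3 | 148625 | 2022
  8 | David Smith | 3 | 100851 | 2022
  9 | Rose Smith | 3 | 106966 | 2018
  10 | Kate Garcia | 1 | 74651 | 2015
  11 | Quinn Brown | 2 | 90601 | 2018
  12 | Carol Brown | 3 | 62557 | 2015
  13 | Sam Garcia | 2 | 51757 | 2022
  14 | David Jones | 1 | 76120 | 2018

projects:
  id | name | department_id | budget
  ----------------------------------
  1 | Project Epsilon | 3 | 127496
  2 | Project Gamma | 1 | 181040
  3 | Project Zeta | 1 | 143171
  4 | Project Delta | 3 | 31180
SELECT name, budget FROM departments WHERE budget >= (SELECT MAX(budget) FROM departments)

Execution result:
name | budget
Research | 343485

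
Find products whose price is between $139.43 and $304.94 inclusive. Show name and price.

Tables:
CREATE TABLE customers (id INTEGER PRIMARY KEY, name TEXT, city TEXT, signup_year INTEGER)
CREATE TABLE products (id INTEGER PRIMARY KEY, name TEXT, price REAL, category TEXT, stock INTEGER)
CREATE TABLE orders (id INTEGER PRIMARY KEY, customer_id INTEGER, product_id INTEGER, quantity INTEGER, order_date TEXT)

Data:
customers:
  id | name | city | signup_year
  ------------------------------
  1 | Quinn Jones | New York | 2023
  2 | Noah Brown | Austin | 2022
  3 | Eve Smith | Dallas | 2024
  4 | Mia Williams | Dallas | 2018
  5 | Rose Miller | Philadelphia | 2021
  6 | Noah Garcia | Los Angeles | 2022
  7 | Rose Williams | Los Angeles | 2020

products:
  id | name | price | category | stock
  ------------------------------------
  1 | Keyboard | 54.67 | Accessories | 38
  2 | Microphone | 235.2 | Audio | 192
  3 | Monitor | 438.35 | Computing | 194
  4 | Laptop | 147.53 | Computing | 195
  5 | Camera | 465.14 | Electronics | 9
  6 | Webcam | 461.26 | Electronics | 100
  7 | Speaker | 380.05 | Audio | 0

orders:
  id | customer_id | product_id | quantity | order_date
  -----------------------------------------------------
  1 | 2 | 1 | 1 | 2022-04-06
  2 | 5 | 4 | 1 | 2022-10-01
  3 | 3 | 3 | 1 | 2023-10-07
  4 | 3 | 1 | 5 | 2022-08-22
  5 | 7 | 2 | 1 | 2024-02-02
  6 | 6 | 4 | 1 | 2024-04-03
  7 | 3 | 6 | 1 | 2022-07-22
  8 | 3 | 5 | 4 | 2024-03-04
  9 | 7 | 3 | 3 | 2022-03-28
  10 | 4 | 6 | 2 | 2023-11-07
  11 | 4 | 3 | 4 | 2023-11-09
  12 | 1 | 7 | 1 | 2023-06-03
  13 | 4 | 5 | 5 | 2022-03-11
SELECT name, price FROM products WHERE price BETWEEN 139.43 AND 304.94

Execution result:
name | price
Microphone | 235.20
Laptop | 147.53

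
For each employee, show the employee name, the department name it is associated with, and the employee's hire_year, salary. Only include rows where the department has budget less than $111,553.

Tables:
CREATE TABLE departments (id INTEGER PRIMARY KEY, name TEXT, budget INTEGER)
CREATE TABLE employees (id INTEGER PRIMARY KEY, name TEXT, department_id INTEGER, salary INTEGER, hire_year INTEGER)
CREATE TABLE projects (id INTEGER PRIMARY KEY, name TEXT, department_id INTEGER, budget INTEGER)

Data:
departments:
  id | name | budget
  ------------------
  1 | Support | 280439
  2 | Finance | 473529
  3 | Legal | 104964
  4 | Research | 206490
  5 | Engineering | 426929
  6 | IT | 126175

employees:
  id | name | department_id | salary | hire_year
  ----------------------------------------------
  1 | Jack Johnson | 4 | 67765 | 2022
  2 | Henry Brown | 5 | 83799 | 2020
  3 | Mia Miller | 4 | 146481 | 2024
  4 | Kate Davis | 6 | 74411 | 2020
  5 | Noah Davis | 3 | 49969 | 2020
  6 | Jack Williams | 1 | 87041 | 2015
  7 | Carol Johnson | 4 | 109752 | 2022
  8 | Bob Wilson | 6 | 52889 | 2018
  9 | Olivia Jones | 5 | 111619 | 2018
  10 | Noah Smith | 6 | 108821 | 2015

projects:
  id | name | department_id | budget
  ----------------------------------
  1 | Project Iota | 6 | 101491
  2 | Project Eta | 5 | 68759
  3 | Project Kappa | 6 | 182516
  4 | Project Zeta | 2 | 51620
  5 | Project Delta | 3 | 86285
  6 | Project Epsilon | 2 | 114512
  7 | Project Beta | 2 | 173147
SELECT c.name, p.name AS department, c.hire_year, c.salary FROM employees c JOIN departments p ON c.department_id = p.id WHERE p.budget < 111553

Execution result:
name | department | hire_year | salary
Noah Davis | Legal | 2020 | 49969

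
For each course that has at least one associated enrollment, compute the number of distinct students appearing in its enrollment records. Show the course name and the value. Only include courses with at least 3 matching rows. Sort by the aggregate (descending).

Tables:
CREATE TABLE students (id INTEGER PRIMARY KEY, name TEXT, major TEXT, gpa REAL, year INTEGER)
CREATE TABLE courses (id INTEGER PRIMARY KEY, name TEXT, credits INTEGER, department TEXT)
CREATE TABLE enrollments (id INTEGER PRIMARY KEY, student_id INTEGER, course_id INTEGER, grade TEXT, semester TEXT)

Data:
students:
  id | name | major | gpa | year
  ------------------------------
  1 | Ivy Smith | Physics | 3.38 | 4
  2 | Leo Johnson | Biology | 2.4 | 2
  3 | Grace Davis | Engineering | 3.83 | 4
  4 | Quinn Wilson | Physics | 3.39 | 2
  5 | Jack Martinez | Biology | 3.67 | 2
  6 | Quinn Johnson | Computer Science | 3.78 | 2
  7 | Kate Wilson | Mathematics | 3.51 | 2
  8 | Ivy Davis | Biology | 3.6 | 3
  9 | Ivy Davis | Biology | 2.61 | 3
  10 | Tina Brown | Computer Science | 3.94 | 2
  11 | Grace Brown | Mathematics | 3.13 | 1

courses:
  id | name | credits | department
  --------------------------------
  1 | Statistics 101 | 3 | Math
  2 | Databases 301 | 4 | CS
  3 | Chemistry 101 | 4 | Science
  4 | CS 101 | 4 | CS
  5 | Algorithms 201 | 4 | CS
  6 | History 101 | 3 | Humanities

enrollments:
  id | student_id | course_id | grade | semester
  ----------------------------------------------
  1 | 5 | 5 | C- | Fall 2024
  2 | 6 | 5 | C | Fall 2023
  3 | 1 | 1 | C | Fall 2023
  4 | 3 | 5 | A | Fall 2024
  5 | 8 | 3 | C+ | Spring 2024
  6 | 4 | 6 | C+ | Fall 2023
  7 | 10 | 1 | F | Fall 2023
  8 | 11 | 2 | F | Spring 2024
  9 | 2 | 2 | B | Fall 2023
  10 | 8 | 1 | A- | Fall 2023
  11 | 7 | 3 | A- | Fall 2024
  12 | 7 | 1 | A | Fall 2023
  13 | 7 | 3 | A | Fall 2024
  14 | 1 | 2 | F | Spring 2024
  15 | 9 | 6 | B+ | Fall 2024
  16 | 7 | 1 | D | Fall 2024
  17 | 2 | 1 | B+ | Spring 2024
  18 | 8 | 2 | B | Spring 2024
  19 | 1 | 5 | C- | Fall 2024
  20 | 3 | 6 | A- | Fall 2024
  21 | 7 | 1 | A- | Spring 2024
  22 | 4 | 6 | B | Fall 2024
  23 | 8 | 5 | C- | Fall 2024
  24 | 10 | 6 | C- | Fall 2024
SELECT p.name, COUNT(DISTINCT c.student_id) AS distinct_student_count FROM enrollments c JOIN courses p ON c.course_id = p.id GROUP BY p.id, p.name HAVING COUNT(*) >= 3 ORDER BY distinct_student_count DESC

Execution result:
name | distinct_student_count
Statistics 101 | 5
Algorithms 201 | 5
Databases 301 | 4
History 101 | 4
Chemistry 101 | 2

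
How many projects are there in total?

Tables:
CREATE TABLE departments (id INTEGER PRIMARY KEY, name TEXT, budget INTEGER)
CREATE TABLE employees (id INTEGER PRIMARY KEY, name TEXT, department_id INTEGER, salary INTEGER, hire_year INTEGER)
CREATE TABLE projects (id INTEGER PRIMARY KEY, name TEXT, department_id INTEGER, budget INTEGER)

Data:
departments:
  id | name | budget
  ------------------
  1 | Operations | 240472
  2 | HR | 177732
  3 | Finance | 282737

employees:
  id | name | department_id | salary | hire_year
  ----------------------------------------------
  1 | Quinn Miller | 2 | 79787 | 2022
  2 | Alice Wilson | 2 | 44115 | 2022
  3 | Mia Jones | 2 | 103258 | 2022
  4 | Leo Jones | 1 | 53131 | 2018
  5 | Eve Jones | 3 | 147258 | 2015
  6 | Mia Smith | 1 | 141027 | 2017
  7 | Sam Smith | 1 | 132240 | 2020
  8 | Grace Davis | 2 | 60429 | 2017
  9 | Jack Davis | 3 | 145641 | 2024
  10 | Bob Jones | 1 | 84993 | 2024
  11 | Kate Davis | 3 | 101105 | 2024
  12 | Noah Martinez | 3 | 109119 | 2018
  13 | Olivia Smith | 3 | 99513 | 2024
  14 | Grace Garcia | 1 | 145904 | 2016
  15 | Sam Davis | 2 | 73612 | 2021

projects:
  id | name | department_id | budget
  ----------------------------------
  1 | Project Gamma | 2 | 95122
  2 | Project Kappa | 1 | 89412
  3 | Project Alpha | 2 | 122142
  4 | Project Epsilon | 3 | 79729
SELECT COUNT(*) FROM projects

Execution result:
4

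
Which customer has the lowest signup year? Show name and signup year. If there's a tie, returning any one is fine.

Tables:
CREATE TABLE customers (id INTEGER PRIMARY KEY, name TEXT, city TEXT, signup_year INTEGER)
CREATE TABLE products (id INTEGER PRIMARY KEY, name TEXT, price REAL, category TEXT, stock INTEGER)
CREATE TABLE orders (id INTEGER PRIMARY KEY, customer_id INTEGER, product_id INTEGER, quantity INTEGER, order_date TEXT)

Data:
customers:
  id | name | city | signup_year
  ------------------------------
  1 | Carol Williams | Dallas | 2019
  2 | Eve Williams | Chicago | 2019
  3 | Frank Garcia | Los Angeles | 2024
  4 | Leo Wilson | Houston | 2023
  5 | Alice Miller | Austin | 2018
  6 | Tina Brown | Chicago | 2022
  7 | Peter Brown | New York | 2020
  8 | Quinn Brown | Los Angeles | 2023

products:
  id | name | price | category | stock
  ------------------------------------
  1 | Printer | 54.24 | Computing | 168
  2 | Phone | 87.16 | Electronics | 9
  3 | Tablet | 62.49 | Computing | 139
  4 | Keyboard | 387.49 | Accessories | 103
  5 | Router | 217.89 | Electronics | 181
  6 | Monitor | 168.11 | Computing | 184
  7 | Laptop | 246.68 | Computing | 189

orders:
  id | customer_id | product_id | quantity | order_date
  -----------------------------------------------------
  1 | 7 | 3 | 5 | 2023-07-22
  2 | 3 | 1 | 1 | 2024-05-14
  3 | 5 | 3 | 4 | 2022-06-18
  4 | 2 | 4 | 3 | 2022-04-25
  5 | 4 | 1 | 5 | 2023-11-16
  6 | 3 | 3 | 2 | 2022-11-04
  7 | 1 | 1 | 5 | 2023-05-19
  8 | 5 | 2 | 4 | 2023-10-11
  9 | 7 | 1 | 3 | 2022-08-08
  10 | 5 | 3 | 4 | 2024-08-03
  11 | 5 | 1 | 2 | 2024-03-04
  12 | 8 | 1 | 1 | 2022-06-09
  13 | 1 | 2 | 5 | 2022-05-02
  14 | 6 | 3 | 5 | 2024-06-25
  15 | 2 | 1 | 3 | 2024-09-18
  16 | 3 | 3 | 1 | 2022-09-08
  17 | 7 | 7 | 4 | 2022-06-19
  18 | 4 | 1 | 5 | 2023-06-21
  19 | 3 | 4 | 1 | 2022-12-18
SELECT name, signup_year FROM customers ORDER BY signup_year ASC LIMIT 1

Execution result:
name | signup_year
Alice Miller | 2018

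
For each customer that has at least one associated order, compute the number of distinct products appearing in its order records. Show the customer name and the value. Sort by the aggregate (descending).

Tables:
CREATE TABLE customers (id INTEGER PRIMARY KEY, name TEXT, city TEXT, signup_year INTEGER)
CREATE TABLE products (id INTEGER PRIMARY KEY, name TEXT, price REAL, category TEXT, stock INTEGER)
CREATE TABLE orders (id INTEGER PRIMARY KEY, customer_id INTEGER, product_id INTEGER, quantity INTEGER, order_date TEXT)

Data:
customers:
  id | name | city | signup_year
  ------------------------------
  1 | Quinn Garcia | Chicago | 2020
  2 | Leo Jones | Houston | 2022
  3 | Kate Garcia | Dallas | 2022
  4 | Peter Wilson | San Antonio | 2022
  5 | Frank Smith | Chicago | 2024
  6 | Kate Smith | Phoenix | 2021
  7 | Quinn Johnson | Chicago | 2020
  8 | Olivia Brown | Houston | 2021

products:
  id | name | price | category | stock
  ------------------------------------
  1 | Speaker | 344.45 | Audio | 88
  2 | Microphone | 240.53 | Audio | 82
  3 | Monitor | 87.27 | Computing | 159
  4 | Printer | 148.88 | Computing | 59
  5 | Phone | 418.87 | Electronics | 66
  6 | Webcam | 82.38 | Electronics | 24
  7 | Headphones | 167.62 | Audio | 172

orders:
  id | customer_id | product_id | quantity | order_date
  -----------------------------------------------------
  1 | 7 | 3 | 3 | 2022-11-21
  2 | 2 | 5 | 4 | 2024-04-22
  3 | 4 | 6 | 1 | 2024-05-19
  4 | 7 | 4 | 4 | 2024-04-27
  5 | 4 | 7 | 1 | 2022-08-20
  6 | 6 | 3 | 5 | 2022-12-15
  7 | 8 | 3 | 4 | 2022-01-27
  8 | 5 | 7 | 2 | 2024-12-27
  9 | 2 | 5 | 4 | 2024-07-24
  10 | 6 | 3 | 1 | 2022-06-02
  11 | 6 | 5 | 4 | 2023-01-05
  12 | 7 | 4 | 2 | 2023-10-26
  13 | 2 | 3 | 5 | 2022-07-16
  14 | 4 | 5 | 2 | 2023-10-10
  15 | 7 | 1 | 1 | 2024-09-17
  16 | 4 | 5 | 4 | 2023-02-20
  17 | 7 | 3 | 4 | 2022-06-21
SELECT p.name, COUNT(DISTINCT c.product_id) AS distinct_product_count FROM orders c JOIN customers p ON c.customer_id = p.id GROUP BY p.id, p.name ORDER BY distinct_product_count DESC

Execution result:
name | distinct_product_count
Peter Wilson | 3
Quinn Johnson | 3
Leo Jones | 2
Kate Smith | 2
Frank Smith | 1
Olivia Brown | 1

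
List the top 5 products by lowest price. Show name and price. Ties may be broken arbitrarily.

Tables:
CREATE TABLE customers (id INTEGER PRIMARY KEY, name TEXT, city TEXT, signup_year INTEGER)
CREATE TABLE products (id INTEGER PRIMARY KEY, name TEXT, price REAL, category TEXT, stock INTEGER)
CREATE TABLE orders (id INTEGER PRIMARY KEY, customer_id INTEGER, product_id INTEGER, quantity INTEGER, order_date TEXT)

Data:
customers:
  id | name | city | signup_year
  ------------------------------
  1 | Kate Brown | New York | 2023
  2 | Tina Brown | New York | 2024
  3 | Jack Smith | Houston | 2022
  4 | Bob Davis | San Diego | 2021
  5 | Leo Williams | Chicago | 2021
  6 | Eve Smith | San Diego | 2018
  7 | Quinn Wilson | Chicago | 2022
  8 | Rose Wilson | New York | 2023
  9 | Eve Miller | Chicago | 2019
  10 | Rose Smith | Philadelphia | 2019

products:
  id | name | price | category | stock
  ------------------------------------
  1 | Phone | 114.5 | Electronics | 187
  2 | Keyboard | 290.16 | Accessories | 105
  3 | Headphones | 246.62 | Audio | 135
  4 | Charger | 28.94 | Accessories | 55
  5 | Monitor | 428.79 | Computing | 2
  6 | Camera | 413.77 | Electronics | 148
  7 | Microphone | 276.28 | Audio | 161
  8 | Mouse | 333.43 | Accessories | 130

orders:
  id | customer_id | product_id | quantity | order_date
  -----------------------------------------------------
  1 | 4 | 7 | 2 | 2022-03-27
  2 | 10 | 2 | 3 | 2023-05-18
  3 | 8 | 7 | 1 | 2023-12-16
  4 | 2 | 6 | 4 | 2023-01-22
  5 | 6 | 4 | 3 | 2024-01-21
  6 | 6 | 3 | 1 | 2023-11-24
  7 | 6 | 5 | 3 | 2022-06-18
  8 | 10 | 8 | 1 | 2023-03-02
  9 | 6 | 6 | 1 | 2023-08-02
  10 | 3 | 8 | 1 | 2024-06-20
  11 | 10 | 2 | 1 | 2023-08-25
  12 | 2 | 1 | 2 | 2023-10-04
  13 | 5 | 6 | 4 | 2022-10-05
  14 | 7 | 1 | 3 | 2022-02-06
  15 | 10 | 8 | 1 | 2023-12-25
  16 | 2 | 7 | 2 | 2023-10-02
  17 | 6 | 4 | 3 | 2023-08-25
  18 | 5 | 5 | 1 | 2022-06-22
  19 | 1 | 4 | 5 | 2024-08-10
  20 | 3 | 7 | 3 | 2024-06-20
SELECT name, price FROM products ORDER BY price ASC LIMIT 5

Execution result:
name | price
Charger | 28.94
Phone | 114.50
Headphones | 246.62
Microphone | 276.28
Keyboard | 290.16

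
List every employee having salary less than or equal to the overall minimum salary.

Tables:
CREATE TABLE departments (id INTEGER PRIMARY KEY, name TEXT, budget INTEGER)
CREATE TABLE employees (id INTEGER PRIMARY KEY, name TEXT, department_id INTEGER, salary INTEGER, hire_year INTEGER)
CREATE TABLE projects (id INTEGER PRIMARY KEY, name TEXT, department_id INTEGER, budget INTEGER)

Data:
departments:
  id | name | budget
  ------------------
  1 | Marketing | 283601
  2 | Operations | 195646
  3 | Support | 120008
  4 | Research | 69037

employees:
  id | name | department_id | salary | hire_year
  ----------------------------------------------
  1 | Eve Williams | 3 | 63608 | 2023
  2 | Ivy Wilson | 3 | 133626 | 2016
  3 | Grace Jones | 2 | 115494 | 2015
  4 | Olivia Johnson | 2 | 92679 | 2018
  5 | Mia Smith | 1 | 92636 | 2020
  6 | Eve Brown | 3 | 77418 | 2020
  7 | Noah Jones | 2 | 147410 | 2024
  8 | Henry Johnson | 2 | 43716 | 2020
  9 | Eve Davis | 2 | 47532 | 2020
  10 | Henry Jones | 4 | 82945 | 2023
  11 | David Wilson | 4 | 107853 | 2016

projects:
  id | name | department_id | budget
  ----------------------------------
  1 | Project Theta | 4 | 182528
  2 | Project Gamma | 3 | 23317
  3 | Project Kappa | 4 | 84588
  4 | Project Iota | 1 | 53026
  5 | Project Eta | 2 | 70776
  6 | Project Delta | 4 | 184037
SELECT name, salary FROM employees WHERE salary <= (SELECT MIN(salary) FROM employees)

Execution result:
name | salary
Henry Johnson | 43716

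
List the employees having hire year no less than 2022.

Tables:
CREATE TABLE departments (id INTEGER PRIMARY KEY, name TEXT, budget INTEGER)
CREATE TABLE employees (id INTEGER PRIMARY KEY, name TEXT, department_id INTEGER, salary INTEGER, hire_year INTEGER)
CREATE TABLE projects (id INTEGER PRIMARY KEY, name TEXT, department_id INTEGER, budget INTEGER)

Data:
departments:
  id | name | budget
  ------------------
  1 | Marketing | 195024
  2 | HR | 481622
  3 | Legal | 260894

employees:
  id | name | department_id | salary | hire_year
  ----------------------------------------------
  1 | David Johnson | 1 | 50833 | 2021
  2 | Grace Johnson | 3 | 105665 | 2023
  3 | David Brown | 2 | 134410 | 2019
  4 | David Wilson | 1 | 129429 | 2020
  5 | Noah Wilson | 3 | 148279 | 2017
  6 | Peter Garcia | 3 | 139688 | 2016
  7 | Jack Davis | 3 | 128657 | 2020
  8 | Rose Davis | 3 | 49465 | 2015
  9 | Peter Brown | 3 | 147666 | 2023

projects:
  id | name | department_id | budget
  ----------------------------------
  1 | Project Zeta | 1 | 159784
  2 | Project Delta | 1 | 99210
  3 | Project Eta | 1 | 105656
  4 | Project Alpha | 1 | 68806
SELECT name, hire_year FROM employees WHERE hire_year >= 2022

Execution result:
name | hire_year
Grace Johnson | 2023
Peter Brown | 2023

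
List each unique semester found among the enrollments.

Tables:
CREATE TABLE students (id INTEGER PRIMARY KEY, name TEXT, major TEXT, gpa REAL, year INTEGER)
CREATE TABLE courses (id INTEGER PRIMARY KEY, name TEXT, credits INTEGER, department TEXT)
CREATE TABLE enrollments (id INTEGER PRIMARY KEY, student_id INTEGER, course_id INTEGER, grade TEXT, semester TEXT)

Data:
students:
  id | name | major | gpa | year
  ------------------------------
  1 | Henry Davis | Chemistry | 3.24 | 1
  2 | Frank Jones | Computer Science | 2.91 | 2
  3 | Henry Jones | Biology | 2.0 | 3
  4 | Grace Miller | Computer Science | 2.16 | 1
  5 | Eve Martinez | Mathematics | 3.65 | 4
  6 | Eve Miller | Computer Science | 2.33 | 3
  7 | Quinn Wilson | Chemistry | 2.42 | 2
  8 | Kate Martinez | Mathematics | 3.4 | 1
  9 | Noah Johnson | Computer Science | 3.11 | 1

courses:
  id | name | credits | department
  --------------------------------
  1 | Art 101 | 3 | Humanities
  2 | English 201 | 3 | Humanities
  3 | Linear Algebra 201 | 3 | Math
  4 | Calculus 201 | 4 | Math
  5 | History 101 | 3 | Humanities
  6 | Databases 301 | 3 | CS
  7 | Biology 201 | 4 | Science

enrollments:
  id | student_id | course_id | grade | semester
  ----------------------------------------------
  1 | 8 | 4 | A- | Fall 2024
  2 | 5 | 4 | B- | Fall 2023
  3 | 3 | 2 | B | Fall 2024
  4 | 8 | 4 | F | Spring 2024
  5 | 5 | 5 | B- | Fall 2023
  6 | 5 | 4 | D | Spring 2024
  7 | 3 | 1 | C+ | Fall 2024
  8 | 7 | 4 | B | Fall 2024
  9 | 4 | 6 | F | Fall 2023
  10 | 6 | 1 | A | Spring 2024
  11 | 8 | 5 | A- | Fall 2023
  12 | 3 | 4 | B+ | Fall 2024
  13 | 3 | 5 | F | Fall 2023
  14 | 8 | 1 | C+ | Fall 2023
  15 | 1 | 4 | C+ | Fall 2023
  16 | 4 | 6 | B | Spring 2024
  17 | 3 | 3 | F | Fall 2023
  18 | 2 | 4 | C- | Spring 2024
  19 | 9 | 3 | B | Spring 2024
SELECT DISTINCT semester FROM enrollments

Execution result:
semester
Fall 2024
Fall 2023
Spring 2024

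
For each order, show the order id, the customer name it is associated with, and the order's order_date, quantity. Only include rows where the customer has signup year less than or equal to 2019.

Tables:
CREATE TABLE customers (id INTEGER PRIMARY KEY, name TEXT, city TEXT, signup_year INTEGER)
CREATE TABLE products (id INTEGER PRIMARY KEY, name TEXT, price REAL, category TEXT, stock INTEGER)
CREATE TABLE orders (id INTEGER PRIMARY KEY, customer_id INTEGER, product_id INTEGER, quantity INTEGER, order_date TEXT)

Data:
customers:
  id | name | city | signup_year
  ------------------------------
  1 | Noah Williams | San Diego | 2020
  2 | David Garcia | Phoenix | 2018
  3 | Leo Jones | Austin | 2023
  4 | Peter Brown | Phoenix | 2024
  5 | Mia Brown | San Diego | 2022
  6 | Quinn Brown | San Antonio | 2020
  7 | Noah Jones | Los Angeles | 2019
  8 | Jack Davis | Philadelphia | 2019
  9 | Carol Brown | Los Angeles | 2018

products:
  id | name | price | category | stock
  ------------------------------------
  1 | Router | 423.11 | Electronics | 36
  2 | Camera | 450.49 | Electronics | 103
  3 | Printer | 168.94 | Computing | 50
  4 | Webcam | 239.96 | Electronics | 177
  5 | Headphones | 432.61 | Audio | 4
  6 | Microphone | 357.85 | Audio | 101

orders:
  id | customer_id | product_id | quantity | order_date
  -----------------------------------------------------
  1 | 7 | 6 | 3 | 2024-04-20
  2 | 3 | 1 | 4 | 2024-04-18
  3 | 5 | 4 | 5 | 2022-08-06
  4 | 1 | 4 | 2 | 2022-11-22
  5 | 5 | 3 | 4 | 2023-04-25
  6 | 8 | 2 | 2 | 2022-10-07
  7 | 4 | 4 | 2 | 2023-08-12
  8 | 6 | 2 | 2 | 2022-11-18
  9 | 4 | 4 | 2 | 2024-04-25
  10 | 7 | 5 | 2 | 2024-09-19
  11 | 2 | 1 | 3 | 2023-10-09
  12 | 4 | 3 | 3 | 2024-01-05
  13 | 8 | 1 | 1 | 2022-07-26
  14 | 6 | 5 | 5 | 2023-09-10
SELECT c.id, p.name AS customer, c.order_date, c.quantity FROM orders c JOIN customers p ON c.customer_id = p.id WHERE p.signup_year <= 2019

Execution result:
id | customer | order_date | quantity
1 | Noah Jones | 2024-04-20 | 3
6 | Jack Davis | 2022-10-07 | 2
10 | Noah Jones | 2024-09-19 | 2
11 | David Garcia | 2023-10-09 | 3
13 | Jack Davis | 2022-07-26 | 1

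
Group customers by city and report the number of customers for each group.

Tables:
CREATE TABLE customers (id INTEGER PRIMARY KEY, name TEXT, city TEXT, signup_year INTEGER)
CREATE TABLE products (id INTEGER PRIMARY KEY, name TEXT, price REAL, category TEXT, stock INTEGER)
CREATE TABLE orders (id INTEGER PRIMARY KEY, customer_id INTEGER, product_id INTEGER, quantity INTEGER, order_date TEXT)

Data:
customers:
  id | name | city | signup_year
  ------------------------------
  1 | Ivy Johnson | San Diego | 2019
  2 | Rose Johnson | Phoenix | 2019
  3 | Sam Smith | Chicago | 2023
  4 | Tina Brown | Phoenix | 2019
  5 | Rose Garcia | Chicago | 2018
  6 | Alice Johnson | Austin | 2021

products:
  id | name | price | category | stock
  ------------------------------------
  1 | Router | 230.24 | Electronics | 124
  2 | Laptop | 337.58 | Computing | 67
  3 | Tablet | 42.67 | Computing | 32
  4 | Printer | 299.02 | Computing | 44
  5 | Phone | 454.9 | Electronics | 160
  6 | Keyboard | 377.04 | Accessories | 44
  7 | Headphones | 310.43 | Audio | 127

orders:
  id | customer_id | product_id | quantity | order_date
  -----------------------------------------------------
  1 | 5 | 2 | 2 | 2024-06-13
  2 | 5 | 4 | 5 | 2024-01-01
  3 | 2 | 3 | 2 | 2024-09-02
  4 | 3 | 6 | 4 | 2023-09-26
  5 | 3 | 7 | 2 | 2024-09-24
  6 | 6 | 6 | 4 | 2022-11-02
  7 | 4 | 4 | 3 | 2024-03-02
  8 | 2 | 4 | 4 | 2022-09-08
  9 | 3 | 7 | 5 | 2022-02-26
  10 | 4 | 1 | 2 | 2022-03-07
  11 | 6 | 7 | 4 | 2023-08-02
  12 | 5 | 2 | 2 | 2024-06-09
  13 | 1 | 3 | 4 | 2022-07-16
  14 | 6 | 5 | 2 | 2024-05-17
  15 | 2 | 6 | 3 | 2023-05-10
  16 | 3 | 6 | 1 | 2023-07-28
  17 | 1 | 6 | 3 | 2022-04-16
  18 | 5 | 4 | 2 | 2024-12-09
SELECT city, COUNT(*) AS n FROM customers GROUP BY city

Execution result:
city | n
Austin | 1
Chicago | 2
Phoenix | 2
San Diego | 1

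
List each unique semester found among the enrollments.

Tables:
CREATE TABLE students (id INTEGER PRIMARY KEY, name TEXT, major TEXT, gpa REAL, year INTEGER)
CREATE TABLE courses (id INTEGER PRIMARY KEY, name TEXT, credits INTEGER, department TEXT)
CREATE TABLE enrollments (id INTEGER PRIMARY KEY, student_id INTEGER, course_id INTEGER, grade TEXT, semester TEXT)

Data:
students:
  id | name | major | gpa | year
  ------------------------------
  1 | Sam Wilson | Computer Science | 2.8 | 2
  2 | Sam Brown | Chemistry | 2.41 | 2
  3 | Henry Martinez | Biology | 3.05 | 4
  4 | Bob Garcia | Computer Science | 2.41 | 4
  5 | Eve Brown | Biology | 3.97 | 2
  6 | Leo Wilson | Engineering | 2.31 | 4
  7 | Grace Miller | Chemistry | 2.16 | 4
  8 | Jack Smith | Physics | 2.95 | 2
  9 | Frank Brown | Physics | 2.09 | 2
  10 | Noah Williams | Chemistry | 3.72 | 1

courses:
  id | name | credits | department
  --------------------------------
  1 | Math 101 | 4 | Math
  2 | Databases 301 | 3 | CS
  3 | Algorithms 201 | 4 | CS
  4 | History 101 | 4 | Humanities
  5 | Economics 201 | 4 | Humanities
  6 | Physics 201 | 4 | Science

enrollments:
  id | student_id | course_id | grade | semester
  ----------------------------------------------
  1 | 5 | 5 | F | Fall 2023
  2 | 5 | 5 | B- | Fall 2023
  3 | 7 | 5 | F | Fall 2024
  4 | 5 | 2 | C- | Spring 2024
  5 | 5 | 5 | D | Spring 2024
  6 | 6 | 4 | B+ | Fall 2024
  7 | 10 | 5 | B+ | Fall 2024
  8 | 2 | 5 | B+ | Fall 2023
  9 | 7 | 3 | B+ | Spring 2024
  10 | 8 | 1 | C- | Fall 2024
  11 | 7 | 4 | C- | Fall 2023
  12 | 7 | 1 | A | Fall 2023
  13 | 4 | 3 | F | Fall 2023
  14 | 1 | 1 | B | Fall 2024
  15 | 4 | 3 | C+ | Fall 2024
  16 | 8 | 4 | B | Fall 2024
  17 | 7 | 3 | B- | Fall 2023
SELECT DISTINCT semester FROM enrollments

Execution result:
semester
Fall 2023
Fall 2024
Spring 2024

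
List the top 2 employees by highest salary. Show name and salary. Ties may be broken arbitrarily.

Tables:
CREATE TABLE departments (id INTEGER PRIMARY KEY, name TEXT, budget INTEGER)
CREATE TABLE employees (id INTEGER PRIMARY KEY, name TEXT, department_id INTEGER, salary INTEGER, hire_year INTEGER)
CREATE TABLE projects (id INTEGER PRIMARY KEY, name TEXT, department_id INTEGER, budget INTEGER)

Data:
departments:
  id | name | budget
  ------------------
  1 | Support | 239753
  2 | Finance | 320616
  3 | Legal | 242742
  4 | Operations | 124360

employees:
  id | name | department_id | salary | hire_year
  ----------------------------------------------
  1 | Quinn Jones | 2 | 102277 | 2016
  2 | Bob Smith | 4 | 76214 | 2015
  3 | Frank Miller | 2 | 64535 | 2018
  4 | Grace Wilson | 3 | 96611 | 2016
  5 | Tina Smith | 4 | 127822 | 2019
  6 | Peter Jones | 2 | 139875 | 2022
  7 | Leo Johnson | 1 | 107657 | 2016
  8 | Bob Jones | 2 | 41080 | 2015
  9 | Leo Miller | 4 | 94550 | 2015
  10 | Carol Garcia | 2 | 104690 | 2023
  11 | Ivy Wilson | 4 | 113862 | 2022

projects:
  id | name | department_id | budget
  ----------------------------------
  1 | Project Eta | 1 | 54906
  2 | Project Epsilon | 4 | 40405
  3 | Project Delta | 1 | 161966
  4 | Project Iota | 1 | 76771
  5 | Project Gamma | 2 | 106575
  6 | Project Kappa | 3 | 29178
SELECT name, salary FROM employees ORDER BY salary DESC LIMIT 2

Execution result:
name | salary
Peter Jones | 139875
Tina Smith | 127822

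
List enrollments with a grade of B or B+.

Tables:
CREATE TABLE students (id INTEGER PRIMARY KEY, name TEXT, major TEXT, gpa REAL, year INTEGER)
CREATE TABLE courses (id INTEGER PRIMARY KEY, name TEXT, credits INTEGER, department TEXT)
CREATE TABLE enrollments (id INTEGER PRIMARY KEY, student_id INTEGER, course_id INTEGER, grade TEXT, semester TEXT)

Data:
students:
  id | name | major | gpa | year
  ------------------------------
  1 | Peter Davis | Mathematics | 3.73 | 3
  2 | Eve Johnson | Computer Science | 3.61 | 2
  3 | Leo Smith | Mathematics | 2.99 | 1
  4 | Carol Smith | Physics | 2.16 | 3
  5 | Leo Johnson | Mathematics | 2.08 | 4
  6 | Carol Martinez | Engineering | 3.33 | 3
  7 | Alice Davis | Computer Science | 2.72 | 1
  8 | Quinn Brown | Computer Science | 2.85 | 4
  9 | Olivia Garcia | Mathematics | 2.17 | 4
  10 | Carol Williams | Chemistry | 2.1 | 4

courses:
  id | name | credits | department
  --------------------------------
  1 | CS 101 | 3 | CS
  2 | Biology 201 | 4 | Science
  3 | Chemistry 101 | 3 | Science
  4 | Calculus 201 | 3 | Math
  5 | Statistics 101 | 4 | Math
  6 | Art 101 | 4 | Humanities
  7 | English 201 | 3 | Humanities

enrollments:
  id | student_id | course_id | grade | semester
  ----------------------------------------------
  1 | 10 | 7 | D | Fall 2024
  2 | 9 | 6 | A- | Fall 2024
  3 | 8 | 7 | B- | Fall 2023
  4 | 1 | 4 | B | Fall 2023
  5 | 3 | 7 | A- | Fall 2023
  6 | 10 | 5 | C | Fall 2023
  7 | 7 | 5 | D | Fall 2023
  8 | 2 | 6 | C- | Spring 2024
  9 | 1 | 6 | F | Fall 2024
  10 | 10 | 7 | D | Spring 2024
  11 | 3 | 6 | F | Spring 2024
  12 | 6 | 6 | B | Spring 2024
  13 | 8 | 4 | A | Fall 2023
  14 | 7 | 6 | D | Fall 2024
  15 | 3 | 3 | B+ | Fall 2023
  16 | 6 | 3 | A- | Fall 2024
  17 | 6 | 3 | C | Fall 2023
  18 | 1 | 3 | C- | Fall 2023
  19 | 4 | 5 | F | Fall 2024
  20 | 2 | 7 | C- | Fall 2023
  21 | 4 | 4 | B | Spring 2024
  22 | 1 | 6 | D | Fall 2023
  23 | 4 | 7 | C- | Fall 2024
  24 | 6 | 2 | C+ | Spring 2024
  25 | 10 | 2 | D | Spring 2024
SELECT id, grade FROM enrollments WHERE grade IN ('B', 'B+')

Execution result:
id | grade
4 | B
12 | B
15 | B+
21 | B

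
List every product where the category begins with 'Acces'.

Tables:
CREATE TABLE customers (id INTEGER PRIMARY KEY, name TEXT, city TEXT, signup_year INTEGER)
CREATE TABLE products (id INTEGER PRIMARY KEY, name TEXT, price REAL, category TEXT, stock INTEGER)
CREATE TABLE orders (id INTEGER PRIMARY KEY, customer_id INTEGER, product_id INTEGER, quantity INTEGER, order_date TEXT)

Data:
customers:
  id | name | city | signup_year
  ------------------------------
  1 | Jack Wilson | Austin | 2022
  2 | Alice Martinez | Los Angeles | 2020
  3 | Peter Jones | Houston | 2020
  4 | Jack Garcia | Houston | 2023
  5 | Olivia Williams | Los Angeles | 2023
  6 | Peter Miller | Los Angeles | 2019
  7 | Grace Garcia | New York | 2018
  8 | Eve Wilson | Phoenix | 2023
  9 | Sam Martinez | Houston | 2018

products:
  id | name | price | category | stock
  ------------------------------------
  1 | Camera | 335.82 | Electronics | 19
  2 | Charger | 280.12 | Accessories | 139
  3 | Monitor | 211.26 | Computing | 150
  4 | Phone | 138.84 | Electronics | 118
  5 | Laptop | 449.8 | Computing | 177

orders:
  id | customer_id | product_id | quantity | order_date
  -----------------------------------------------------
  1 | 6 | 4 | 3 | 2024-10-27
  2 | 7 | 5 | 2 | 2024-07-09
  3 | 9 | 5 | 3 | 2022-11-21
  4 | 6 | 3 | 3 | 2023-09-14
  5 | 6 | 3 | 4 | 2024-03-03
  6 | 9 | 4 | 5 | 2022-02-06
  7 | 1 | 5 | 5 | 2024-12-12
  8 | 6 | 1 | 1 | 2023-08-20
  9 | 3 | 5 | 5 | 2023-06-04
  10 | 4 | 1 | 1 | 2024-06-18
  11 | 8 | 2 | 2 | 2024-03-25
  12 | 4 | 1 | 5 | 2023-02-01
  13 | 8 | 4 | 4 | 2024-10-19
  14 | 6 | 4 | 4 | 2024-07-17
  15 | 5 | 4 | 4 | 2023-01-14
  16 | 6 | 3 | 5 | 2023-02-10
SELECT name, category FROM products WHERE category LIKE 'Acces%'

Execution result:
name | category
Charger | Accessories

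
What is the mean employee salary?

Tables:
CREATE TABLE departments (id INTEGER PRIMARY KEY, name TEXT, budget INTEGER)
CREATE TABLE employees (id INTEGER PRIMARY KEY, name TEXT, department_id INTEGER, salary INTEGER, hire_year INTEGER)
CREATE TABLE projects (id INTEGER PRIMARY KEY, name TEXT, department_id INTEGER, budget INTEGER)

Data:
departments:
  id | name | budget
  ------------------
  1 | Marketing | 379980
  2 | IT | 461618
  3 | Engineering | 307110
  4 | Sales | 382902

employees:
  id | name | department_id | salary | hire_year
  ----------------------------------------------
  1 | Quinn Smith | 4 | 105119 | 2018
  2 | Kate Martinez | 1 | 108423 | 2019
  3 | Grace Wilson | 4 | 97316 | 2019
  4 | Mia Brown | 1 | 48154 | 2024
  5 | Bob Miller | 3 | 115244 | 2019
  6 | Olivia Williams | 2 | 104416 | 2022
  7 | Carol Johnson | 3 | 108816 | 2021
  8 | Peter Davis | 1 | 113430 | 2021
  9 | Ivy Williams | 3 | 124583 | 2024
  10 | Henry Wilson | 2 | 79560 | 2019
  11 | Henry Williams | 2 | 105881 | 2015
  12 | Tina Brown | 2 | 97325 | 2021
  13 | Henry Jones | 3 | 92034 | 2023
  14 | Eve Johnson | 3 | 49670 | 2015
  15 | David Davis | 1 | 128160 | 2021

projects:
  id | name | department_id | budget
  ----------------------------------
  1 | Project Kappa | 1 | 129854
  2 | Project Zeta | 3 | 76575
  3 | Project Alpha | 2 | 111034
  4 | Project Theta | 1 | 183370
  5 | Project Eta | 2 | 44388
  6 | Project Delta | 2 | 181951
SELECT AVG(salary) FROM employees

Execution result:
98542.07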